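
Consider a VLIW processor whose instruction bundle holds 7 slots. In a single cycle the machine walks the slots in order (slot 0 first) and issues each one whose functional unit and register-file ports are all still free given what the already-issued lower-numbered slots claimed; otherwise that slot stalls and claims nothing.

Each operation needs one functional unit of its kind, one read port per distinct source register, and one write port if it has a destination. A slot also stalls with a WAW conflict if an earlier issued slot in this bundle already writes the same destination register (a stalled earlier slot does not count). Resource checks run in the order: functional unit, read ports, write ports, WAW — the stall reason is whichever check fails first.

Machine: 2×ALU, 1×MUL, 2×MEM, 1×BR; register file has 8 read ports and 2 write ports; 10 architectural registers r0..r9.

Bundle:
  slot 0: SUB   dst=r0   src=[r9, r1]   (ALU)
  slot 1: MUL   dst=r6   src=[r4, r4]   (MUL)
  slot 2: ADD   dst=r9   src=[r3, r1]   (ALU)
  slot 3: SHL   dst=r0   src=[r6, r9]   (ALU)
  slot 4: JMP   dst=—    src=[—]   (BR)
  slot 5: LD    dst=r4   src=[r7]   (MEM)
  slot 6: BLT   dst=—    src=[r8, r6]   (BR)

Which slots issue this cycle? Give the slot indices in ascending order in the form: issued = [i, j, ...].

issued = [0, 1, 4]

#0 ALU src=r9,r1 dispatched  <A:1 Mu:1 Ld:2 B:1 rd:6 wr:1>
#1 MUL src=r4,r4 dispatched  <A:1 Mu:0 Ld:2 B:1 rd:5 wr:0>
#2 ALU src=r3,r1 held:WR_PORT  <A:1 Mu:0 Ld:2 B:1 rd:5 wr:0>
#3 ALU src=r6,r9 held:WR_PORT  <A:1 Mu:0 Ld:2 B:1 rd:5 wr:0>
#4 BR src=- dispatched  <A:1 Mu:0 Ld:2 B:0 rd:5 wr:0>
#5 MEM src=r7 held:WR_PORT  <A:1 Mu:0 Ld:2 B:0 rd:5 wr:0>
#6 BR src=r8,r6 held:FU  <A:1 Mu:0 Ld:2 B:0 rd:5 wr:0>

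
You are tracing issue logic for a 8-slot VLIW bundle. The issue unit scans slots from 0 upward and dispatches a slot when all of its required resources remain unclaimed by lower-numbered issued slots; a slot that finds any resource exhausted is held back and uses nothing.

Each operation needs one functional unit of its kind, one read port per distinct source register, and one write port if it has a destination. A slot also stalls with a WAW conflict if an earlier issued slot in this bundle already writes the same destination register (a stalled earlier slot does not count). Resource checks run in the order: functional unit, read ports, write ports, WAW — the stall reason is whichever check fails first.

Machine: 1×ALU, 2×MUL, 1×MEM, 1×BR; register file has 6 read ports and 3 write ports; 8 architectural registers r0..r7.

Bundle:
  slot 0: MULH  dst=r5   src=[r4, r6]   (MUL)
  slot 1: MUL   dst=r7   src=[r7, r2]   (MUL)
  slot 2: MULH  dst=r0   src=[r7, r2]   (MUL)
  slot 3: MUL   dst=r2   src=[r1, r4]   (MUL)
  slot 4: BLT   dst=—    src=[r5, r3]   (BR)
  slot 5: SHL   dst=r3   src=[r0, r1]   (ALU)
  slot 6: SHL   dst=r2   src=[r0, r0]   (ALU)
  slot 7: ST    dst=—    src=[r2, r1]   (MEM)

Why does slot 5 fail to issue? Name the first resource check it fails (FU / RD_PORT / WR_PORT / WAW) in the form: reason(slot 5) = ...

reason(slot 5) = RD_PORT

#0 MUL src=r4,r6 dispatched  <A:1 Mu:1 Ld:1 B:1 rd:4 wr:2>
#1 MUL src=r7,r2 dispatched  <A:1 Mu:0 Ld:1 B:1 rd:2 wr:1>
#2 MUL src=r7,r2 held:FU  <A:1 Mu:0 Ld:1 B:1 rd:2 wr:1>
#3 MUL src=r1,r4 held:FU  <A:1 Mu:0 Ld:1 B:1 rd:2 wr:1>
#4 BR src=r5,r3 dispatched  <A:1 Mu:0 Ld:1 B:0 rd:0 wr:1>
#5 ALU src=r0,r1 held:RD_PORT  <A:1 Mu:0 Ld:1 B:0 rd:0 wr:1>
#6 ALU src=r0,r0 held:RD_PORT  <A:1 Mu:0 Ld:1 B:0 rd:0 wr:1>
#7 MEM src=r2,r1 held:RD_PORT  <A:1 Mu:0 Ld:1 B:0 rd:0 wr:1>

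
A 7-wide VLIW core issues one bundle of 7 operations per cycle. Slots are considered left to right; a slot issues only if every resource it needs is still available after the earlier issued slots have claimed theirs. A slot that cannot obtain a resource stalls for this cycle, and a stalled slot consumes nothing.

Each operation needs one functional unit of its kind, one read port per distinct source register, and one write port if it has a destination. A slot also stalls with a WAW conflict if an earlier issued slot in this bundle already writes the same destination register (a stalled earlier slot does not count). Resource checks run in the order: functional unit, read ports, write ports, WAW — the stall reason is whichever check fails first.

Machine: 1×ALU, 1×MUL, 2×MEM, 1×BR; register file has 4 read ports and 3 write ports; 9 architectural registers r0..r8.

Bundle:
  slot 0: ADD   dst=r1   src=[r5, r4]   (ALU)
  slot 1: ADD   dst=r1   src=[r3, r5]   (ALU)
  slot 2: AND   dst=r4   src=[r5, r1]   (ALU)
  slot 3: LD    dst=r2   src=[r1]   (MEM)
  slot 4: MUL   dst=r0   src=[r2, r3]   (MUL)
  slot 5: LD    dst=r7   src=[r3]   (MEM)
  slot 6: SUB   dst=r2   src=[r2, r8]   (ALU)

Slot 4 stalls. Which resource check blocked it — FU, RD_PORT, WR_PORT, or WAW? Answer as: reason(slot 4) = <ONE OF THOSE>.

reason(slot 4) = RD_PORT

slot 0 (ALU): ISSUE — free A0,Mu1,Ld2,B1 rp2 wp2
slot 1 (ALU): stall FU — free A0,Mu1,Ld2,B1 rp2 wp2
slot 2 (ALU): stall FU — free A0,Mu1,Ld2,B1 rp2 wp2
slot 3 (MEM): ISSUE — free A0,Mu1,Ld1,B1 rp1 wp1
slot 4 (MUL): stall RD_PORT — free A0,Mu1,Ld1,B1 rp1 wp1
slot 5 (MEM): ISSUE — free A0,Mu1,Ld0,B1 rp0 wp0
slot 6 (ALU): stall FU — free A0,Mu1,Ld0,B1 rp0 wp0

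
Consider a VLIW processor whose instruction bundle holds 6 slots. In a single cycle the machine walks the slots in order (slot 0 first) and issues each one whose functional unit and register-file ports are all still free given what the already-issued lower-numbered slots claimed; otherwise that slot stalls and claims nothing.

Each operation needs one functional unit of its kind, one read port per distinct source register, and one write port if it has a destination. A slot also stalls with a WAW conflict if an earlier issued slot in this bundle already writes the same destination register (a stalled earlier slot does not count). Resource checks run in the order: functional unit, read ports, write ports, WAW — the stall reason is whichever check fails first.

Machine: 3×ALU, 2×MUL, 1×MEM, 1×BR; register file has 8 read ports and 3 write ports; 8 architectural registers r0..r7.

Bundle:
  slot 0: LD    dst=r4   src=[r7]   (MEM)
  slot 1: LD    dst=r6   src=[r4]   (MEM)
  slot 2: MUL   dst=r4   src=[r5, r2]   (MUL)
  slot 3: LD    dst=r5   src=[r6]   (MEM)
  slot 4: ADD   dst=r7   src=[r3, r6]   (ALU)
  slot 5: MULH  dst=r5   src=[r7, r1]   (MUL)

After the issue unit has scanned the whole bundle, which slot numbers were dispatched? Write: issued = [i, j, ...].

issued = [0, 4, 5]

  0. MEM→r4 ⇒ go  {3A/2Mu/0Ld/1B | 7r 2w}
  1. MEM→r6 ⇒ no(FU)  {3A/2Mu/0Ld/1B | 7r 2w}
  2. MUL→r4 ⇒ no(WAW)  {3A/2Mu/0Ld/1B | 7r 2w}
  3. MEM→r5 ⇒ no(FU)  {3A/2Mu/0Ld/1B | 7r 2w}
  4. ALU→r7 ⇒ go  {2A/2Mu/0Ld/1B | 5r 1w}
  5. MUL→r5 ⇒ go  {2A/1Mu/0Ld/1B | 3r 0w}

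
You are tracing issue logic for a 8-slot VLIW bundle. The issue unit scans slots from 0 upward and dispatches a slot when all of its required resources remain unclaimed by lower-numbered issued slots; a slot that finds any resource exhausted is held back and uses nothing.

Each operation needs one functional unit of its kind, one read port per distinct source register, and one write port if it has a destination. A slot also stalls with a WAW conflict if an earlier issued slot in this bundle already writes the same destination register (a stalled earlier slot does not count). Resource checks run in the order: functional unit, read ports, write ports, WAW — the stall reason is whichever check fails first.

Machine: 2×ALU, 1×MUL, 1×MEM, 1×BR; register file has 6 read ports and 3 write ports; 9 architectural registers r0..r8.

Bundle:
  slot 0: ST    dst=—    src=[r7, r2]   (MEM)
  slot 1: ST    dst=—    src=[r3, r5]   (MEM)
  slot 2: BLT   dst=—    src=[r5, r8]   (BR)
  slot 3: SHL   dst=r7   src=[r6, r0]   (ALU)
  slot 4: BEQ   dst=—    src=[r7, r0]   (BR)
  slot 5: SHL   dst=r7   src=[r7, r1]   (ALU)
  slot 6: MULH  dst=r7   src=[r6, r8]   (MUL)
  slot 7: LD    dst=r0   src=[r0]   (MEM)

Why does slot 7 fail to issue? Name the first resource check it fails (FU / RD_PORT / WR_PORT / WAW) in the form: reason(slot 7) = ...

slot 0 (MEM): ISSUE — free A2,Mu1,Ld0,B1 rp4 wp3
slot 1 (MEM): stall FU — free A2,Mu1,Ld0,B1 rp4 wp3
slot 2 (BR): ISSUE — free A2,Mu1,Ld0,B0 rp2 wp3
slot 3 (ALU): ISSUE — free A1,Mu1,Ld0,B0 rp0 wp2
slot 4 (BR): stall FU — free A1,Mu1,Ld0,B0 rp0 wp2
slot 5 (ALU): stall RD_PORT — free A1,Mu1,Ld0,B0 rp0 wp2
slot 6 (MUL): stall RD_PORT — free A1,Mu1,Ld0,B0 rp0 wp2
slot 7 (MEM): stall FU — free A1,Mu1,Ld0,B0 rp0 wp2

reason(slot 7) = FU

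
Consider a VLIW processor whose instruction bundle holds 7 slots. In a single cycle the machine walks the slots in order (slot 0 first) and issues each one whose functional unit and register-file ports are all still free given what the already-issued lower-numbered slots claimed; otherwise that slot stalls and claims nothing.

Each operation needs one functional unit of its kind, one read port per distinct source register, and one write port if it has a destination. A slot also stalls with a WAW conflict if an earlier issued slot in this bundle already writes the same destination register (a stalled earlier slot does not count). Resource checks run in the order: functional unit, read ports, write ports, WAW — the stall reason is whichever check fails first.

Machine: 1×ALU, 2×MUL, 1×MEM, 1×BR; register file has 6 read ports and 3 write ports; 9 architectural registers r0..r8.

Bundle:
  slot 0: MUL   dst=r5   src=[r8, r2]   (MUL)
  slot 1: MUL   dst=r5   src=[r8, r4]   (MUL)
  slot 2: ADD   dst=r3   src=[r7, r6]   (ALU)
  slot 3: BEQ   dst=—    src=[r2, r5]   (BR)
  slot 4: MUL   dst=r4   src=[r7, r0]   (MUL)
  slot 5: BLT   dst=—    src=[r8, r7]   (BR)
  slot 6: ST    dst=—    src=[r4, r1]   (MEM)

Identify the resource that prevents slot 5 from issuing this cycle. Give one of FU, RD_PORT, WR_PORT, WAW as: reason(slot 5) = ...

[0] MUL needs rd=2 wr=1: ok; after: ALU=1 MUL=1 MEM=1 BR=1, R=4, W=2
[1] MUL needs rd=2 wr=1: WAW; after: ALU=1 MUL=1 MEM=1 BR=1, R=4, W=2
[2] ALU needs rd=2 wr=1: ok; after: ALU=0 MUL=1 MEM=1 BR=1, R=2, W=1
[3] BR needs rd=2 wr=0: ok; after: ALU=0 MUL=1 MEM=1 BR=0, R=0, W=1
[4] MUL needs rd=2 wr=1: RD_PORT; after: ALU=0 MUL=1 MEM=1 BR=0, R=0, W=1
[5] BR needs rd=2 wr=0: FU; after: ALU=0 MUL=1 MEM=1 BR=0, R=0, W=1
[6] MEM needs rd=2 wr=0: RD_PORT; after: ALU=0 MUL=1 MEM=1 BR=0, R=0, W=1

reason(slot 5) = FU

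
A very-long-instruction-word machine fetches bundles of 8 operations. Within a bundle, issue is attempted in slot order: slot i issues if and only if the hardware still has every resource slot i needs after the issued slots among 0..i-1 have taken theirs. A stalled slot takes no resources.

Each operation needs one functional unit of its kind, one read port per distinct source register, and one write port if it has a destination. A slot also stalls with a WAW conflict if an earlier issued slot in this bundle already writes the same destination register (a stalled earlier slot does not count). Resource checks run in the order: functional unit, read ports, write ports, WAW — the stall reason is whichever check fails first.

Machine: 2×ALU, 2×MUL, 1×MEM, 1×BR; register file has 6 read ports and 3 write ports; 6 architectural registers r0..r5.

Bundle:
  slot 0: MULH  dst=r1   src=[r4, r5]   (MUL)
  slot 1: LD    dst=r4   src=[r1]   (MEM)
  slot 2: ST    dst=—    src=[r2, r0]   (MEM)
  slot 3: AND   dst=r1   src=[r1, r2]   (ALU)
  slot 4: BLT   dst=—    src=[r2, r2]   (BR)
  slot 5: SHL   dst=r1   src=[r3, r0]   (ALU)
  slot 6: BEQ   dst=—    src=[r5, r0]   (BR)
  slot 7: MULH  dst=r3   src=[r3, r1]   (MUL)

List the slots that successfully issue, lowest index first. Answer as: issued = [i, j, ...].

issued = [0, 1, 4, 7]

slot 0 (MUL): ISSUE — free A2,Mu1,Ld1,B1 rp4 wp2
slot 1 (MEM): ISSUE — free A2,Mu1,Ld0,B1 rp3 wp1
slot 2 (MEM): stall FU — free A2,Mu1,Ld0,B1 rp3 wp1
slot 3 (ALU): stall WAW — free A2,Mu1,Ld0,B1 rp3 wp1
slot 4 (BR): ISSUE — free A2,Mu1,Ld0,B0 rp2 wp1
slot 5 (ALU): stall WAW — free A2,Mu1,Ld0,B0 rp2 wp1
slot 6 (BR): stall FU — free A2,Mu1,Ld0,B0 rp2 wp1
slot 7 (MUL): ISSUE — free A2,Mu0,Ld0,B0 rp0 wp0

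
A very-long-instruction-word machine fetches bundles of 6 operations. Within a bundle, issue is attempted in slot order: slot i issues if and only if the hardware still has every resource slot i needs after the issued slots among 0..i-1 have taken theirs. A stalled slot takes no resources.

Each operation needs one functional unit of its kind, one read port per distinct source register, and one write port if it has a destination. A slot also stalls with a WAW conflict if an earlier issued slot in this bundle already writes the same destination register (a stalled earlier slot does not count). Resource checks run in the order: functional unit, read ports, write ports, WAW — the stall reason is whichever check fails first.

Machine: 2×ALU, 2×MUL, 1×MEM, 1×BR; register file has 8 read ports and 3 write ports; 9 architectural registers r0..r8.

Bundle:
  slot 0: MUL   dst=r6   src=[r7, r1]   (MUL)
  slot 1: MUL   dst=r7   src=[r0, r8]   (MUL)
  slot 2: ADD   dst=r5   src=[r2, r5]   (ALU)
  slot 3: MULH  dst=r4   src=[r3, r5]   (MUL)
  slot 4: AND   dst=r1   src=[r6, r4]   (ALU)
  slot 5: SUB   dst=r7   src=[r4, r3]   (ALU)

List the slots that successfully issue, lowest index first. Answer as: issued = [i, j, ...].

  0. MUL→r6 ⇒ go  {2A/1Mu/1Ld/1B | 6r 2w}
  1. MUL→r7 ⇒ go  {2A/0Mu/1Ld/1B | 4r 1w}
  2. ALU→r5 ⇒ go  {1A/0Mu/1Ld/1B | 2r 0w}
  3. MUL→r4 ⇒ no(FU)  {1A/0Mu/1Ld/1B | 2r 0w}
  4. ALU→r1 ⇒ no(WR_PORT)  {1A/0Mu/1Ld/1B | 2r 0w}
  5. ALU→r7 ⇒ no(WR_PORT)  {1A/0Mu/1Ld/1B | 2r 0w}

issued = [0, 1, 2]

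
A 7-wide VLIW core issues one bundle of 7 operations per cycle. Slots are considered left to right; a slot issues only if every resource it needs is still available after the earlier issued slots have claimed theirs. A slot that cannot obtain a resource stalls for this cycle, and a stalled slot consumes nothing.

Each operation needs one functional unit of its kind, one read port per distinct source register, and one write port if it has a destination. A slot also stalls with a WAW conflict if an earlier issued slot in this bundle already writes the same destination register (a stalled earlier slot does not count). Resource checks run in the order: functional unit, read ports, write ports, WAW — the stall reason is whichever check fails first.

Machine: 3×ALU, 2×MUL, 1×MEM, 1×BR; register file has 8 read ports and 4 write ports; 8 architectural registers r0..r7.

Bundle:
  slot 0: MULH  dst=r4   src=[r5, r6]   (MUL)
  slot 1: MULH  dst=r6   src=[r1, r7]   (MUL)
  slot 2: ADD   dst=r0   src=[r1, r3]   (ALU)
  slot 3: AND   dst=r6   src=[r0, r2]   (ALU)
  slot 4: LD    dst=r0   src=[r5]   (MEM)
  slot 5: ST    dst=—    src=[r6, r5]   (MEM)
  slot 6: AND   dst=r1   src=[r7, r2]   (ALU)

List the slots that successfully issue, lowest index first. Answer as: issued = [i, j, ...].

issued = [0, 1, 2, 5]

slot 0 (MUL): ISSUE — free A3,Mu1,Ld1,B1 rp6 wp3
slot 1 (MUL): ISSUE — free A3,Mu0,Ld1,B1 rp4 wp2
slot 2 (ALU): ISSUE — free A2,Mu0,Ld1,B1 rp2 wp1
slot 3 (ALU): stall WAW — free A2,Mu0,Ld1,B1 rp2 wp1
slot 4 (MEM): stall WAW — free A2,Mu0,Ld1,B1 rp2 wp1
slot 5 (MEM): ISSUE — free A2,Mu0,Ld0,B1 rp0 wp1
slot 6 (ALU): stall RD_PORT — free A2,Mu0,Ld0,B1 rp0 wp1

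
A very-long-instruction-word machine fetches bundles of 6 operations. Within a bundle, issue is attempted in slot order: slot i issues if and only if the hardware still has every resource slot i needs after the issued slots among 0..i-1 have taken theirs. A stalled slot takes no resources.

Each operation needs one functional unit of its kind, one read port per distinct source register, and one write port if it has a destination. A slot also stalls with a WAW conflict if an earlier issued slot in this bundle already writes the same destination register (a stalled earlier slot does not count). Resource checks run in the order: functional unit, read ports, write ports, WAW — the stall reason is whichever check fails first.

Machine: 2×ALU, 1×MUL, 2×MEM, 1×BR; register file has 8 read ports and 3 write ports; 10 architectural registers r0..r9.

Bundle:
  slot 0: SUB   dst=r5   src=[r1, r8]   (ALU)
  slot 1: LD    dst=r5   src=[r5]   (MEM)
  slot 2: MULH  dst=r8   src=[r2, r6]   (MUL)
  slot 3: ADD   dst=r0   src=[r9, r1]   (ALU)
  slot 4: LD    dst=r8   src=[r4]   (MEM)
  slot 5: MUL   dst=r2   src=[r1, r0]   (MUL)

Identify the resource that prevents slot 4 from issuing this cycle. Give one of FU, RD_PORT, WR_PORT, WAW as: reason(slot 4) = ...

slot 0 (ALU): ISSUE — free A1,Mu1,Ld2,B1 rp6 wp2
slot 1 (MEM): stall WAW — free A1,Mu1,Ld2,B1 rp6 wp2
slot 2 (MUL): ISSUE — free A1,Mu0,Ld2,B1 rp4 wp1
slot 3 (ALU): ISSUE — free A0,Mu0,Ld2,B1 rp2 wp0
slot 4 (MEM): stall WR_PORT — free A0,Mu0,Ld2,B1 rp2 wp0
slot 5 (MUL): stall FU — free A0,Mu0,Ld2,B1 rp2 wp0

reason(slot 4) = WR_PORT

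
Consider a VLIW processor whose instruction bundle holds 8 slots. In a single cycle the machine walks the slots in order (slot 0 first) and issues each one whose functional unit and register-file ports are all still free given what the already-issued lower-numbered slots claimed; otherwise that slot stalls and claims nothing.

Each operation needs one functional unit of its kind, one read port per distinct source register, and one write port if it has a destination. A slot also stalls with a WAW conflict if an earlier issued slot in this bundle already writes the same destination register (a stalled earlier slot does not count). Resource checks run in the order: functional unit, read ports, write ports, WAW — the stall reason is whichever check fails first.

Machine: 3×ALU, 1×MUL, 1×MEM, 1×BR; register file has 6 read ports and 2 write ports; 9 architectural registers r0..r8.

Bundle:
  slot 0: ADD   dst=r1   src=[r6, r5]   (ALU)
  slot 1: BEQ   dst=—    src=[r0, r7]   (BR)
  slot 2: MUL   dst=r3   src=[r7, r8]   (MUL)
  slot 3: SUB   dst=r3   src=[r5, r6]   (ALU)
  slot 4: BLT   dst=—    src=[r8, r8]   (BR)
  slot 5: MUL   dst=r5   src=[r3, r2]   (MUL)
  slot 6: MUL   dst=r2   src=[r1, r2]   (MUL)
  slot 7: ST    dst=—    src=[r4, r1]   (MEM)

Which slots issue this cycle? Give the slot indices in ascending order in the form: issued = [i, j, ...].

issued = [0, 1, 2]

[0] ALU needs rd=2 wr=1: ok; after: ALU=2 MUL=1 MEM=1 BR=1, R=4, W=1
[1] BR needs rd=2 wr=0: ok; after: ALU=2 MUL=1 MEM=1 BR=0, R=2, W=1
[2] MUL needs rd=2 wr=1: ok; after: ALU=2 MUL=0 MEM=1 BR=0, R=0, W=0
[3] ALU needs rd=2 wr=1: RD_PORT; after: ALU=2 MUL=0 MEM=1 BR=0, R=0, W=0
[4] BR needs rd=1 wr=0: FU; after: ALU=2 MUL=0 MEM=1 BR=0, R=0, W=0
[5] MUL needs rd=2 wr=1: FU; after: ALU=2 MUL=0 MEM=1 BR=0, R=0, W=0
[6] MUL needs rd=2 wr=1: FU; after: ALU=2 MUL=0 MEM=1 BR=0, R=0, W=0
[7] MEM needs rd=2 wr=0: RD_PORT; after: ALU=2 MUL=0 MEM=1 BR=0, R=0, W=0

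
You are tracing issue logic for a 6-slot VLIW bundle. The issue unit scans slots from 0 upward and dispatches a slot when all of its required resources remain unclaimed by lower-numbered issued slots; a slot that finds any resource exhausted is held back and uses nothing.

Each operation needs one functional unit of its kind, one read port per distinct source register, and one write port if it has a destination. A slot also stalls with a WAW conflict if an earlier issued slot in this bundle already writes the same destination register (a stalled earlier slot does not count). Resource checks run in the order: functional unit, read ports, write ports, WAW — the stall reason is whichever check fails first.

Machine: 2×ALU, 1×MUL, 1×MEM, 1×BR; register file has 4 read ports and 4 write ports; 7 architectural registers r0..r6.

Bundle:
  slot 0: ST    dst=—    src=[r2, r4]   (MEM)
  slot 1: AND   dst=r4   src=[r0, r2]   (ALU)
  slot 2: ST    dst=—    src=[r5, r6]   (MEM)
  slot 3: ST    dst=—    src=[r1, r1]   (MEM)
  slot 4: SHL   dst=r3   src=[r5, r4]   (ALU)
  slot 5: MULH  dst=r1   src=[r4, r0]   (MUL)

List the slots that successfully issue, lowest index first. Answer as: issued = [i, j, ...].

issued = [0, 1]

slot 0 (MEM): ISSUE — free A2,Mu1,Ld0,B1 rp2 wp4
slot 1 (ALU): ISSUE — free A1,Mu1,Ld0,B1 rp0 wp3
slot 2 (MEM): stall FU — free A1,Mu1,Ld0,B1 rp0 wp3
slot 3 (MEM): stall FU — free A1,Mu1,Ld0,B1 rp0 wp3
slot 4 (ALU): stall RD_PORT — free A1,Mu1,Ld0,B1 rp0 wp3
slot 5 (MUL): stall RD_PORT — free A1,Mu1,Ld0,B1 rp0 wp3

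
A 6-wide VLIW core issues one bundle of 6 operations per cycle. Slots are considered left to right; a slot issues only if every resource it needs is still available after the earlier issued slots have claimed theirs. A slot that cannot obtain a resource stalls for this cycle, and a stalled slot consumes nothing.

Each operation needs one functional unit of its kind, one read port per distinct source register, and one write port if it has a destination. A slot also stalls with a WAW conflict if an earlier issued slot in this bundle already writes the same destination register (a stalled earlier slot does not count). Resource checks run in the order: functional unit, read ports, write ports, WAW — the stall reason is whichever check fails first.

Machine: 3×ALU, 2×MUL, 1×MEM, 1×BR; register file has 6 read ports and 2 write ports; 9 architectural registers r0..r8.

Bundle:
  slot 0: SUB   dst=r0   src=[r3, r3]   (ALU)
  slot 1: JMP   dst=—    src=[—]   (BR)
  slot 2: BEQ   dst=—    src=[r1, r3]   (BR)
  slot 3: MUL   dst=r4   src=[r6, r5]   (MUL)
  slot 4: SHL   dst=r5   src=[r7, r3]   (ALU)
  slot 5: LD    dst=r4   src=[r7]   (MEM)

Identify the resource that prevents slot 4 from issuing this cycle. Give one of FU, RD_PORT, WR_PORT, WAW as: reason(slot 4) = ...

reason(slot 4) = WR_PORT

slot 0 (ALU): ISSUE — free A2,Mu2,Ld1,B1 rp5 wp1
slot 1 (BR): ISSUE — free A2,Mu2,Ld1,B0 rp5 wp1
slot 2 (BR): stall FU — free A2,Mu2,Ld1,B0 rp5 wp1
slot 3 (MUL): ISSUE — free A2,Mu1,Ld1,B0 rp3 wp0
slot 4 (ALU): stall WR_PORT — free A2,Mu1,Ld1,B0 rp3 wp0
slot 5 (MEM): stall WR_PORT — free A2,Mu1,Ld1,B0 rp3 wp0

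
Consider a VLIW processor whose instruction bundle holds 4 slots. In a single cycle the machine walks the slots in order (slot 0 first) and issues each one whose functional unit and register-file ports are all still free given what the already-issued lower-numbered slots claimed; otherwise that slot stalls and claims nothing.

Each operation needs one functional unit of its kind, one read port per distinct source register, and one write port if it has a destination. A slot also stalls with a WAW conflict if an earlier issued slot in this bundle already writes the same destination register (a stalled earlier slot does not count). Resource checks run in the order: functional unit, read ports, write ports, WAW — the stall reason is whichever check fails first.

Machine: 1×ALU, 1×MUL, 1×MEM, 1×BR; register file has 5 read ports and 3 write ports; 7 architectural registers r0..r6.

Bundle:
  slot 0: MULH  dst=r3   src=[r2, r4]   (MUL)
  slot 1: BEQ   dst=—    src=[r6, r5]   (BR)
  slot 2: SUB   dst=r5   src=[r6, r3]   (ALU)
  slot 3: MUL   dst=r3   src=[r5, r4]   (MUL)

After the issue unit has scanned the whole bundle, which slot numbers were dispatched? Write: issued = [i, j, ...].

issued = [0, 1]

slot 0 (MUL): ISSUE — free A1,Mu0,Ld1,B1 rp3 wp2
slot 1 (BR): ISSUE — free A1,Mu0,Ld1,B0 rp1 wp2
slot 2 (ALU): stall RD_PORT — free A1,Mu0,Ld1,B0 rp1 wp2
slot 3 (MUL): stall FU — free A1,Mu0,Ld1,B0 rp1 wp2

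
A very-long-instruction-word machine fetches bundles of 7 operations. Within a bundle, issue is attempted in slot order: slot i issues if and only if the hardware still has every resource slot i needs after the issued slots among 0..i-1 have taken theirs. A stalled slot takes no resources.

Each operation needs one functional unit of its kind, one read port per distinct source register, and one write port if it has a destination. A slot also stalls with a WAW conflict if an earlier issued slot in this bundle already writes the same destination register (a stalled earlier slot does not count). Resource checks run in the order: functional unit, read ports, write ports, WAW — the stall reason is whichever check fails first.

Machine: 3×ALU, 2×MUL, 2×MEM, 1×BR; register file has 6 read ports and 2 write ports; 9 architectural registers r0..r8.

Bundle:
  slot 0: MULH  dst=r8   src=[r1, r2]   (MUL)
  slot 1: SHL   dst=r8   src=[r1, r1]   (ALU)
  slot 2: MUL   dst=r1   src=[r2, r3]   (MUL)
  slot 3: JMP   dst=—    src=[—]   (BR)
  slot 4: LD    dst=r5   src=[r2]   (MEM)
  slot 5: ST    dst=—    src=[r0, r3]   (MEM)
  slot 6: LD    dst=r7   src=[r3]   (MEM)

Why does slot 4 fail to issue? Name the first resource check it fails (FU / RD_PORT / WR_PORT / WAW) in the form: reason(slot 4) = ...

  0. MUL→r8 ⇒ go  {3A/1Mu/2Ld/1B | 4r 1w}
  1. ALU→r8 ⇒ no(WAW)  {3A/1Mu/2Ld/1B | 4r 1w}
  2. MUL→r1 ⇒ go  {3A/0Mu/2Ld/1B | 2r 0w}
  3. BR ⇒ go  {3A/0Mu/2Ld/0B | 2r 0w}
  4. MEM→r5 ⇒ no(WR_PORT)  {3A/0Mu/2Ld/0B | 2r 0w}
  5. MEM ⇒ go  {3A/0Mu/1Ld/0B | 0r 0w}
  6. MEM→r7 ⇒ no(RD_PORT)  {3A/0Mu/1Ld/0B | 0r 0w}

reason(slot 4) = WR_PORT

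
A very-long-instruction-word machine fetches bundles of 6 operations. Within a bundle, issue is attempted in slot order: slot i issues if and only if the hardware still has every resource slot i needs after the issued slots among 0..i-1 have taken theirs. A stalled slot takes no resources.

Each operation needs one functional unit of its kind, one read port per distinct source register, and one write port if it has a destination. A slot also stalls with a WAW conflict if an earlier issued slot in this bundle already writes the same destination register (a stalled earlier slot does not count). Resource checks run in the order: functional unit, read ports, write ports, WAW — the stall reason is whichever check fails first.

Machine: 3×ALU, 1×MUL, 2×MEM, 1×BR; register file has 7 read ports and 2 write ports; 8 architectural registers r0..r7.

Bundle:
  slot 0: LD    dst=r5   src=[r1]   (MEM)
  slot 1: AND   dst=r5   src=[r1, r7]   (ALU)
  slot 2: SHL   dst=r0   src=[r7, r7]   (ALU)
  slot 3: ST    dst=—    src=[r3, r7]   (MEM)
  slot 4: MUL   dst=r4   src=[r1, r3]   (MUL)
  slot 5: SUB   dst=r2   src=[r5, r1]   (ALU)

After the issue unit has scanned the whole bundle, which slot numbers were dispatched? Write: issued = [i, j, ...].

issued = [0, 2, 3]

#0 MEM src=r1 dispatched  <A:3 Mu:1 Ld:1 B:1 rd:6 wr:1>
#1 ALU src=r1,r7 held:WAW  <A:3 Mu:1 Ld:1 B:1 rd:6 wr:1>
#2 ALU src=r7,r7 dispatched  <A:2 Mu:1 Ld:1 B:1 rd:5 wr:0>
#3 MEM src=r3,r7 dispatched  <A:2 Mu:1 Ld:0 B:1 rd:3 wr:0>
#4 MUL src=r1,r3 held:WR_PORT  <A:2 Mu:1 Ld:0 B:1 rd:3 wr:0>
#5 ALU src=r5,r1 held:WR_PORT  <A:2 Mu:1 Ld:0 B:1 rd:3 wr:0>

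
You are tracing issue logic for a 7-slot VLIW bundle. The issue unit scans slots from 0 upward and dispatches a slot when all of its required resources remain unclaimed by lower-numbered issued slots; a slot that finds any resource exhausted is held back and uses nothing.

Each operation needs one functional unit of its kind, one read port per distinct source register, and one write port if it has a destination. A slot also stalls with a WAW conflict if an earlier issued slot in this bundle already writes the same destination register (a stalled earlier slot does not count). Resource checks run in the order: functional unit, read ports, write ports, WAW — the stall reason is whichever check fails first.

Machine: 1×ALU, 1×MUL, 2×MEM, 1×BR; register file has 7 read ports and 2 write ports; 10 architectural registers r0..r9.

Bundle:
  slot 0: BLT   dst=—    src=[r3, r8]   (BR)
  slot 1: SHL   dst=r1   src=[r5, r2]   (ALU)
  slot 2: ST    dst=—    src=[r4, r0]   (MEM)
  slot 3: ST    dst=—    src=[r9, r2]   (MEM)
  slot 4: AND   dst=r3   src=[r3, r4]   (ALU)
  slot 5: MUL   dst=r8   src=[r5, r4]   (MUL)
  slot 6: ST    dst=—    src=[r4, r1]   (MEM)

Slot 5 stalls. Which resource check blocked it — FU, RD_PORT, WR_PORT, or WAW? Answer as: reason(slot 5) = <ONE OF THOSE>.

reason(slot 5) = RD_PORT

  0. BR ⇒ go  {1A/1Mu/2Ld/0B | 5r 2w}
  1. ALU→r1 ⇒ go  {0A/1Mu/2Ld/0B | 3r 1w}
  2. MEM ⇒ go  {0A/1Mu/1Ld/0B | 1r 1w}
  3. MEM ⇒ no(RD_PORT)  {0A/1Mu/1Ld/0B | 1r 1w}
  4. ALU→r3 ⇒ no(FU)  {0A/1Mu/1Ld/0B | 1r 1w}
  5. MUL→r8 ⇒ no(RD_PORT)  {0A/1Mu/1Ld/0B | 1r 1w}
  6. MEM ⇒ no(RD_PORT)  {0A/1Mu/1Ld/0B | 1r 1w}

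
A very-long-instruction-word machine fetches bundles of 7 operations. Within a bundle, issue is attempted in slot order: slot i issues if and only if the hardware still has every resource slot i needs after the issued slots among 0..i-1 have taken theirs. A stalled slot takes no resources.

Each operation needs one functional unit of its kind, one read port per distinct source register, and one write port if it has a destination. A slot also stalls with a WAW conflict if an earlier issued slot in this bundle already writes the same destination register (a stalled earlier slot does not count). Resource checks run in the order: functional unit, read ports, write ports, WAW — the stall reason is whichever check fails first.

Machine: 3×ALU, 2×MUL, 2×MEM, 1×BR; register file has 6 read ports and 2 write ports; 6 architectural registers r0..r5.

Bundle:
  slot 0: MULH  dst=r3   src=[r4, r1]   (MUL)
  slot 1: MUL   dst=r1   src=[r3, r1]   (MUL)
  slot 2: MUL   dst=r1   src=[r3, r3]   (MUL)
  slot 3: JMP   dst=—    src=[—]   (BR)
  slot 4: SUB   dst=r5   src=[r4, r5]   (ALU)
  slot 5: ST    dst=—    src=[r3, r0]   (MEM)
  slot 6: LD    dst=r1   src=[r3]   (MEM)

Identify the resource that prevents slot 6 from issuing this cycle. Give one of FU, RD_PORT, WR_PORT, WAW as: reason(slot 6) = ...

reason(slot 6) = RD_PORT

#0 MUL src=r4,r1 dispatched  <A:3 Mu:1 Ld:2 B:1 rd:4 wr:1>
#1 MUL src=r3,r1 dispatched  <A:3 Mu:0 Ld:2 B:1 rd:2 wr:0>
#2 MUL src=r3,r3 held:FU  <A:3 Mu:0 Ld:2 B:1 rd:2 wr:0>
#3 BR src=- dispatched  <A:3 Mu:0 Ld:2 B:0 rd:2 wr:0>
#4 ALU src=r4,r5 held:WR_PORT  <A:3 Mu:0 Ld:2 B:0 rd:2 wr:0>
#5 MEM src=r3,r0 dispatched  <A:3 Mu:0 Ld:1 B:0 rd:0 wr:0>
#6 MEM src=r3 held:RD_PORT  <A:3 Mu:0 Ld:1 B:0 rd:0 wr:0>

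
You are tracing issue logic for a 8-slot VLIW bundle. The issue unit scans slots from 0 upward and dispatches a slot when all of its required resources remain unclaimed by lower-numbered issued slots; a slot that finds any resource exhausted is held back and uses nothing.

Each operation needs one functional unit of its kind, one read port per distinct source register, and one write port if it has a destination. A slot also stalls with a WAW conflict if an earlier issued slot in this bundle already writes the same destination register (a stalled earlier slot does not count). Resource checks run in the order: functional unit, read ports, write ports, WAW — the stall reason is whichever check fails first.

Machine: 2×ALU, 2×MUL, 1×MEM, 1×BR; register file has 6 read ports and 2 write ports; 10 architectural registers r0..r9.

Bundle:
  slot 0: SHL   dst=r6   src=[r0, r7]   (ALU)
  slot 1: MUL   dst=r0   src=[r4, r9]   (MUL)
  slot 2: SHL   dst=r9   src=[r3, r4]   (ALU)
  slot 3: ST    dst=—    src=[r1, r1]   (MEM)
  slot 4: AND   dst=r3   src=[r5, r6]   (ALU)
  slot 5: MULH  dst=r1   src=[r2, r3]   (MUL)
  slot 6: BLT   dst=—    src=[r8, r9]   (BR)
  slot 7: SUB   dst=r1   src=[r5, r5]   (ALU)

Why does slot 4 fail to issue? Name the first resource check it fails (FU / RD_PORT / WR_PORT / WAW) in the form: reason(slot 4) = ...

  0. ALU→r6 ⇒ go  {1A/2Mu/1Ld/1B | 4r 1w}
  1. MUL→r0 ⇒ go  {1A/1Mu/1Ld/1B | 2r 0w}
  2. ALU→r9 ⇒ no(WR_PORT)  {1A/1Mu/1Ld/1B | 2r 0w}
  3. MEM ⇒ go  {1A/1Mu/0Ld/1B | 1r 0w}
  4. ALU→r3 ⇒ no(RD_PORT)  {1A/1Mu/0Ld/1B | 1r 0w}
  5. MUL→r1 ⇒ no(RD_PORT)  {1A/1Mu/0Ld/1B | 1r 0w}
  6. BR ⇒ no(RD_PORT)  {1A/1Mu/0Ld/1B | 1r 0w}
  7. ALU→r1 ⇒ no(WR_PORT)  {1A/1Mu/0Ld/1B | 1r 0w}

reason(slot 4) = RD_PORT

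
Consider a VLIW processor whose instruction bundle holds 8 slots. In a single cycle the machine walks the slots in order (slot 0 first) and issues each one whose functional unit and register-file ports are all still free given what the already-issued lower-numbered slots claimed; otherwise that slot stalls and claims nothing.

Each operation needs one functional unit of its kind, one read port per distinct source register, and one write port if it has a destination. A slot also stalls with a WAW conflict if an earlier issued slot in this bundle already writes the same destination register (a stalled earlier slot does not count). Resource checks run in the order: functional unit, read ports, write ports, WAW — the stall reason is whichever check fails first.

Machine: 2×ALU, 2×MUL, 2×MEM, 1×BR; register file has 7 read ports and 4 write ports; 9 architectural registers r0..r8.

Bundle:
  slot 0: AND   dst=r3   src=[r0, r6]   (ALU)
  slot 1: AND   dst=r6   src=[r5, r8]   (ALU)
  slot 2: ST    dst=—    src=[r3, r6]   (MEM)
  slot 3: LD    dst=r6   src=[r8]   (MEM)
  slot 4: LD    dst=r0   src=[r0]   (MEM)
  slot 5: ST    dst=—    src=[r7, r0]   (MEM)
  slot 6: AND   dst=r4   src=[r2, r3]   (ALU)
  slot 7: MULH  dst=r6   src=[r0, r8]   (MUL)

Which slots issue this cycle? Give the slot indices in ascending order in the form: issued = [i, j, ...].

#0 ALU src=r0,r6 dispatched  <A:1 Mu:2 Ld:2 B:1 rd:5 wr:3>
#1 ALU src=r5,r8 dispatched  <A:0 Mu:2 Ld:2 B:1 rd:3 wr:2>
#2 MEM src=r3,r6 dispatched  <A:0 Mu:2 Ld:1 B:1 rd:1 wr:2>
#3 MEM src=r8 held:WAW  <A:0 Mu:2 Ld:1 B:1 rd:1 wr:2>
#4 MEM src=r0 dispatched  <A:0 Mu:2 Ld:0 B:1 rd:0 wr:1>
#5 MEM src=r7,r0 held:FU  <A:0 Mu:2 Ld:0 B:1 rd:0 wr:1>
#6 ALU src=r2,r3 held:FU  <A:0 Mu:2 Ld:0 B:1 rd:0 wr:1>
#7 MUL src=r0,r8 held:RD_PORT  <A:0 Mu:2 Ld:0 B:1 rd:0 wr:1>

issued = [0, 1, 2, 4]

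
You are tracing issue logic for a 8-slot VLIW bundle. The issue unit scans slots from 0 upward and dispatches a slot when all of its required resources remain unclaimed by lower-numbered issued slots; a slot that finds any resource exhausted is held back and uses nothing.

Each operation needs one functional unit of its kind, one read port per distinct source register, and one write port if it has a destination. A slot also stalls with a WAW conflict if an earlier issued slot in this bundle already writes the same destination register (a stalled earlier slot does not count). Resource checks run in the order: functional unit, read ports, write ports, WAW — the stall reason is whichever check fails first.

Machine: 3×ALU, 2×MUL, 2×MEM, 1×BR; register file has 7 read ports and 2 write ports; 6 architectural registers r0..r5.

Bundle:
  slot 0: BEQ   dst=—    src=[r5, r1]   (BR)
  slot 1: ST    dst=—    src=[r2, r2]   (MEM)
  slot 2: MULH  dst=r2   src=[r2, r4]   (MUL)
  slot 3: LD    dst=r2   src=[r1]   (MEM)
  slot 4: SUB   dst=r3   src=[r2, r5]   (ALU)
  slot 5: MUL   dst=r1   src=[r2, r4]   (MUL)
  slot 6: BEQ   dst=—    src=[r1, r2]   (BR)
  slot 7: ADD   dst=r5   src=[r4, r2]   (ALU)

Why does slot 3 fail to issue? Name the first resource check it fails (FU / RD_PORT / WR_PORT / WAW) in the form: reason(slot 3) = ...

[0] BR needs rd=2 wr=0: ok; after: ALU=3 MUL=2 MEM=2 BR=0, R=5, W=2
[1] MEM needs rd=1 wr=0: ok; after: ALU=3 MUL=2 MEM=1 BR=0, R=4, W=2
[2] MUL needs rd=2 wr=1: ok; after: ALU=3 MUL=1 MEM=1 BR=0, R=2, W=1
[3] MEM needs rd=1 wr=1: WAW; after: ALU=3 MUL=1 MEM=1 BR=0, R=2, W=1
[4] ALU needs rd=2 wr=1: ok; after: ALU=2 MUL=1 MEM=1 BR=0, R=0, W=0
[5] MUL needs rd=2 wr=1: RD_PORT; after: ALU=2 MUL=1 MEM=1 BR=0, R=0, W=0
[6] BR needs rd=2 wr=0: FU; after: ALU=2 MUL=1 MEM=1 BR=0, R=0, W=0
[7] ALU needs rd=2 wr=1: RD_PORT; after: ALU=2 MUL=1 MEM=1 BR=0, R=0, W=0

reason(slot 3) = WAW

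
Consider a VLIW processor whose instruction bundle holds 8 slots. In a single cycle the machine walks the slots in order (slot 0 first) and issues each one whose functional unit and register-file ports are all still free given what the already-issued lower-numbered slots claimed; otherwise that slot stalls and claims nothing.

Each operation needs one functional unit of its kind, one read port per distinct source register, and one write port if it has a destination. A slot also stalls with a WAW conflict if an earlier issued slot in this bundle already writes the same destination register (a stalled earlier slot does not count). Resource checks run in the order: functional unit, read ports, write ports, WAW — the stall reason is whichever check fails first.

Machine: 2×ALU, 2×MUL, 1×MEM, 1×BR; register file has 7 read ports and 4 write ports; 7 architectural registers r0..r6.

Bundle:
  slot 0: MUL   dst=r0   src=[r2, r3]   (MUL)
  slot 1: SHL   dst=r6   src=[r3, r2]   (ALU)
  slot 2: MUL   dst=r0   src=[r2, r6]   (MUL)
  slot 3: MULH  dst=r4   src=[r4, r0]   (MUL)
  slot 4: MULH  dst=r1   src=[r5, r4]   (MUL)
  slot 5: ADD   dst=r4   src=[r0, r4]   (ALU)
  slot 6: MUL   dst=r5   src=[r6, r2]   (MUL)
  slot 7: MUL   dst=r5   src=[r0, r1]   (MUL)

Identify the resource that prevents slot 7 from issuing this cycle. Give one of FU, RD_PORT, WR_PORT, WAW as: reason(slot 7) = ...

[0] MUL needs rd=2 wr=1: ok; after: ALU=2 MUL=1 MEM=1 BR=1, R=5, W=3
[1] ALU needs rd=2 wr=1: ok; after: ALU=1 MUL=1 MEM=1 BR=1, R=3, W=2
[2] MUL needs rd=2 wr=1: WAW; after: ALU=1 MUL=1 MEM=1 BR=1, R=3, W=2
[3] MUL needs rd=2 wr=1: ok; after: ALU=1 MUL=0 MEM=1 BR=1, R=1, W=1
[4] MUL needs rd=2 wr=1: FU; after: ALU=1 MUL=0 MEM=1 BR=1, R=1, W=1
[5] ALU needs rd=2 wr=1: RD_PORT; after: ALU=1 MUL=0 MEM=1 BR=1, R=1, W=1
[6] MUL needs rd=2 wr=1: FU; after: ALU=1 MUL=0 MEM=1 BR=1, R=1, W=1
[7] MUL needs rd=2 wr=1: FU; after: ALU=1 MUL=0 MEM=1 BR=1, R=1, W=1

reason(slot 7) = FU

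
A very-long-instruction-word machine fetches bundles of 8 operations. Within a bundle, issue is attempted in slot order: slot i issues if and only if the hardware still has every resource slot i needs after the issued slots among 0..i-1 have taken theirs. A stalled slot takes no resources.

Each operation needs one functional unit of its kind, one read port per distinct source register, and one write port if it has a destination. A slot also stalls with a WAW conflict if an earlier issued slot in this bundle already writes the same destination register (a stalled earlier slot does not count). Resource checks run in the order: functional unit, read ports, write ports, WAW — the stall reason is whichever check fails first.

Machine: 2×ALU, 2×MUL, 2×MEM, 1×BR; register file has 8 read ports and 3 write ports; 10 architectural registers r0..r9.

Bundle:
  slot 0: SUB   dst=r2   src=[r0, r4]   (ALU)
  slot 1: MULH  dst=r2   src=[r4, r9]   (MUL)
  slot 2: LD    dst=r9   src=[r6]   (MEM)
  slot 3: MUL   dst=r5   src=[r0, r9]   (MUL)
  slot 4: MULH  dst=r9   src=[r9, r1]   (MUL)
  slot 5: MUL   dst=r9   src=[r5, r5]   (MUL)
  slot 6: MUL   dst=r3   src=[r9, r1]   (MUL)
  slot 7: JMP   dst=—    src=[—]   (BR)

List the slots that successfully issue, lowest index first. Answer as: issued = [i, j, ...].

(0) want 1×ALU +2rd +1wr — yes → AL1|MU2|ME2|BR1|rd6|wr2
(1) want 1×MUL +2rd +1wr — WAW → AL1|MU2|ME2|BR1|rd6|wr2
(2) want 1×MEM +1rd +1wr — yes → AL1|MU2|ME1|BR1|rd5|wr1
(3) want 1×MUL +2rd +1wr — yes → AL1|MU1|ME1|BR1|rd3|wr0
(4) want 1×MUL +2rd +1wr — WR_PORT → AL1|MU1|ME1|BR1|rd3|wr0
(5) want 1×MUL +1rd +1wr — WR_PORT → AL1|MU1|ME1|BR1|rd3|wr0
(6) want 1×MUL +2rd +1wr — WR_PORT → AL1|MU1|ME1|BR1|rd3|wr0
(7) want 1×BR +0rd +0wr — yes → AL1|MU1|ME1|BR0|rd3|wr0

issued = [0, 2, 3, 7]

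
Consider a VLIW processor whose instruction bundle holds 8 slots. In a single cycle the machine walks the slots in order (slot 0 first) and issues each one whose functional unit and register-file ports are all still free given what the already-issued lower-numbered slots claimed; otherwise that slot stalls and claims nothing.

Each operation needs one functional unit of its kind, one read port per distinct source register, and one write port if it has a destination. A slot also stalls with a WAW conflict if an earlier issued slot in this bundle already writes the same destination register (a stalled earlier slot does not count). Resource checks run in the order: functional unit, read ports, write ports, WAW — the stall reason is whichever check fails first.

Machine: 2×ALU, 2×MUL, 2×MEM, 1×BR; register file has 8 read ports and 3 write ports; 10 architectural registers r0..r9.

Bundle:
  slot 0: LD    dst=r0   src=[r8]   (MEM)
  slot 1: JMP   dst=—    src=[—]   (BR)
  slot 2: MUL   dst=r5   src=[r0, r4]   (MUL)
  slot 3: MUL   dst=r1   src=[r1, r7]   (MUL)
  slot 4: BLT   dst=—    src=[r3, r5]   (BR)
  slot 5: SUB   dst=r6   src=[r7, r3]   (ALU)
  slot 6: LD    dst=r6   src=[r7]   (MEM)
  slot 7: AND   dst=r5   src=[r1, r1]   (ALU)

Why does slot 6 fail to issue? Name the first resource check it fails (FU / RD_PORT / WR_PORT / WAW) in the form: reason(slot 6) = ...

reason(slot 6) = WR_PORT

  0. MEM→r0 ⇒ go  {2A/2Mu/1Ld/1B | 7r 2w}
  1. BR ⇒ go  {2A/2Mu/1Ld/0B | 7r 2w}
  2. MUL→r5 ⇒ go  {2A/1Mu/1Ld/0B | 5r 1w}
  3. MUL→r1 ⇒ go  {2A/0Mu/1Ld/0B | 3r 0w}
  4. BR ⇒ no(FU)  {2A/0Mu/1Ld/0B | 3r 0w}
  5. ALU→r6 ⇒ no(WR_PORT)  {2A/0Mu/1Ld/0B | 3r 0w}
  6. MEM→r6 ⇒ no(WR_PORT)  {2A/0Mu/1Ld/0B | 3r 0w}
  7. ALU→r5 ⇒ no(WR_PORT)  {2A/0Mu/1Ld/0B | 3r 0w}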